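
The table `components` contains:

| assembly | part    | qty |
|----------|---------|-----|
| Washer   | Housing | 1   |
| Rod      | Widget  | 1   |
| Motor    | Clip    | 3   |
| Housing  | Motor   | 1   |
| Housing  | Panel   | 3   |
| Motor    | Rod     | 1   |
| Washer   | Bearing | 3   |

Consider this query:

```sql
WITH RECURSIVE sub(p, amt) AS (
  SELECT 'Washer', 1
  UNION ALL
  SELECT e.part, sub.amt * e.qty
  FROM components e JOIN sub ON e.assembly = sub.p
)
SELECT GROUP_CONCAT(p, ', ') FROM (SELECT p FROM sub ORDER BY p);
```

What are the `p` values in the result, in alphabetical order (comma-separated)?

Base: (Washer, amt=1).
Iteration 1: components of {Washer} -> Bearing = 1*3 = 3, Housing = 1*1 = 1.
Iteration 2: components of {Bearing,Housing} -> Motor = 1*1 = 1, Panel = 1*3 = 3.
Iteration 3: components of {Motor,Panel} -> Clip = 1*3 = 3, Rod = 1*1 = 1.
Iteration 4: components of {Clip,Rod} -> Widget = 1*1 = 1.
Iteration 5: no further components; recursion stops.

Bearing, Clip, Housing, Motor, Panel, Rod, Washer, Widget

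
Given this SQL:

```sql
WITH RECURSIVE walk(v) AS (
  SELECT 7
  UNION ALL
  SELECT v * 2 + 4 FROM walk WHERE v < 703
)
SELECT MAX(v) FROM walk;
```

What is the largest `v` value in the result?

1404

Base: v=7.
Iteration 1: 7 < 703 holds -> v = 7 * 2 + 4 = 18.
Iteration 2: 18 < 703 holds -> v = 18 * 2 + 4 = 40.
Iteration 3: 40 < 703 holds -> v = 40 * 2 + 4 = 84.
Iteration 4: 84 < 703 holds -> v = 84 * 2 + 4 = 172.
Iteration 5: 172 < 703 holds -> v = 172 * 2 + 4 = 348.
Iteration 6: 348 < 703 holds -> v = 348 * 2 + 4 = 700.
Iteration 7: 700 < 703 holds -> v = 700 * 2 + 4 = 1404.
Iteration 8: 1404 < 703 fails; recursion stops.
v values: 7, 18, 40, 84, 172, 348, 700, 1404; the maximum is 1404.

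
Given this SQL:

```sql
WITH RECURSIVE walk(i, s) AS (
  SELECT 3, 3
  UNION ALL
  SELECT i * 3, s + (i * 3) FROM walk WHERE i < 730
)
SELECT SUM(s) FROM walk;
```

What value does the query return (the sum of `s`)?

4908

Base: i=3, s=3.
Iteration 1: 3 < 730 holds -> i = 3 * 3 = 9, s = 3 + 9 = 12.
Iteration 2: 9 < 730 holds -> i = 9 * 3 = 27, s = 12 + 27 = 39.
Iteration 3: 27 < 730 holds -> i = 27 * 3 = 81, s = 39 + 81 = 120.
Iteration 4: 81 < 730 holds -> i = 81 * 3 = 243, s = 120 + 243 = 363.
Iteration 5: 243 < 730 holds -> i = 243 * 3 = 729, s = 363 + 729 = 1092.
Iteration 6: 729 < 730 holds -> i = 729 * 3 = 2187, s = 1092 + 2187 = 3279.
Iteration 7: 2187 < 730 fails; recursion stops.
SUM(s) = 3 + 12 + 39 + 120 + 363 + 1092 + 3279 = 4908.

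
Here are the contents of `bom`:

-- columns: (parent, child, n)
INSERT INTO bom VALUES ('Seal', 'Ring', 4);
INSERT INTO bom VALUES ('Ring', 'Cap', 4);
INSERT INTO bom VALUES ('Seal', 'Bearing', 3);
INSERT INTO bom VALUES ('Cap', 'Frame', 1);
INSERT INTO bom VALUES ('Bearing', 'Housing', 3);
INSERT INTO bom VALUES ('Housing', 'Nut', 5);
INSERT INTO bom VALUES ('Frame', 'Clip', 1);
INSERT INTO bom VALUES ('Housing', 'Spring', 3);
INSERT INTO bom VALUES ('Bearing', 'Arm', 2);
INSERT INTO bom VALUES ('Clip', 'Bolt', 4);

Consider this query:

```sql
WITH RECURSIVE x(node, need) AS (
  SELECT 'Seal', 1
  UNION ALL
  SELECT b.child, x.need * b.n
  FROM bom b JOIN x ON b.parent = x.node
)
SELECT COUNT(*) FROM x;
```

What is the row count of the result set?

11

Base: (Seal, need=1).
Iteration 1: components of {Seal} -> Bearing = 1*3 = 3, Ring = 1*4 = 4.
Iteration 2: components of {Bearing,Ring} -> Arm = 3*2 = 6, Cap = 4*4 = 16, Housing = 3*3 = 9.
Iteration 3: components of {Arm,Cap,Housing} -> Frame = 16*1 = 16, Nut = 9*5 = 45, Spring = 9*3 = 27.
Iteration 4: components of {Frame,Nut,Spring} -> Clip = 16*1 = 16.
Iteration 5: components of {Clip} -> Bolt = 16*4 = 64.
Iteration 6: no further components; recursion stops.
Total rows emitted: 11.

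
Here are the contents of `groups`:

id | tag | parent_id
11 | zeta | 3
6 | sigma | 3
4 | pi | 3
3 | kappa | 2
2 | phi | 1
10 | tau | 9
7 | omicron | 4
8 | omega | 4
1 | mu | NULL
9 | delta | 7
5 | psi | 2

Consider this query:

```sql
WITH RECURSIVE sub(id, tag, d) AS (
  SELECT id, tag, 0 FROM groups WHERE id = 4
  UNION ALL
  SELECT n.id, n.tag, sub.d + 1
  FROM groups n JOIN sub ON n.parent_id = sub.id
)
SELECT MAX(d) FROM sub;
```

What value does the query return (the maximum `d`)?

3

Base: id=4 (pi) at d 0.
Iteration 1: rows with parent_id in {4} -> omicron (id 7, d 1), omega (id 8, d 1).
Iteration 2: rows with parent_id in {7,8} -> delta (id 9, d 2).
Iteration 3: rows with parent_id in {9} -> tau (id 10, d 3).
Iteration 4: no rows with parent_id in {10}; recursion stops.
d values: 0, 1, 1, 2, 3; the maximum is 3.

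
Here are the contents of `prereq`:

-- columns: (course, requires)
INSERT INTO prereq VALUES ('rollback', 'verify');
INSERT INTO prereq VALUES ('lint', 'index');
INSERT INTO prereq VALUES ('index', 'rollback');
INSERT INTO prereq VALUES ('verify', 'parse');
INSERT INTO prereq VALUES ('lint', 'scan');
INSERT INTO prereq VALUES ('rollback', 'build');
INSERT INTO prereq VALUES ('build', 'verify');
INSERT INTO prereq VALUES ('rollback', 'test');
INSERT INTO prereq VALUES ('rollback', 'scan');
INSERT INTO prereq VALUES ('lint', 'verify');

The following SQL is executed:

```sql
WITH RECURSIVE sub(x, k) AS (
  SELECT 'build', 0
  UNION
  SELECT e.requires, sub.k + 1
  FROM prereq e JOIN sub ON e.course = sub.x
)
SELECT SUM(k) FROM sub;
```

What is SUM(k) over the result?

Base: (build, k=0).
Iteration 1: edges from {build} -> (verify, k=1).
Iteration 2: edges from {verify} -> (parse, k=2).
Iteration 3: no outgoing edges from {parse}; recursion stops.
SUM(k) = 0 + 1 + 2 = 3.

3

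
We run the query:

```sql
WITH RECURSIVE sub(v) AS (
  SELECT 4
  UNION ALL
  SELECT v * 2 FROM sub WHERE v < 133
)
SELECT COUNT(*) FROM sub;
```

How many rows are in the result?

Base: v=4.
Iteration 1: 4 < 133 holds -> v = 4 * 2 = 8.
Iteration 2: 8 < 133 holds -> v = 8 * 2 = 16.
Iteration 3: 16 < 133 holds -> v = 16 * 2 = 32.
Iteration 4: 32 < 133 holds -> v = 32 * 2 = 64.
Iteration 5: 64 < 133 holds -> v = 64 * 2 = 128.
Iteration 6: 128 < 133 holds -> v = 128 * 2 = 256.
Iteration 7: 256 < 133 fails; recursion stops.
Total rows emitted: 7.

7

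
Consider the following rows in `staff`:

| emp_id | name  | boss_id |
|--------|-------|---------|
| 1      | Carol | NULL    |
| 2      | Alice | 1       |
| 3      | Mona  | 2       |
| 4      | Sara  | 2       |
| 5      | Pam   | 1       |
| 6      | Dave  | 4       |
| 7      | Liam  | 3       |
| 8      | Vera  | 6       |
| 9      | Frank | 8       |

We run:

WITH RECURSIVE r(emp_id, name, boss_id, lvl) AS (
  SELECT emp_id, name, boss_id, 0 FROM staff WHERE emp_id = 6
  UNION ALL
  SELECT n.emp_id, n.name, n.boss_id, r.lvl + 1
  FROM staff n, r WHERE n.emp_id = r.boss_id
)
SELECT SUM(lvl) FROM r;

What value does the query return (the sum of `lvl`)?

6

Base: emp_id=6 (Dave), boss_id=4, lvl 0.
Iteration 1: join on emp_id=4 -> Sara (id 4, boss_id=2, lvl 1).
Iteration 2: join on emp_id=2 -> Alice (id 2, boss_id=1, lvl 2).
Iteration 3: join on emp_id=1 -> Carol (id 1, boss_id=NULL, lvl 3).
Iteration 4: boss_id is NULL; no match; recursion stops.
SUM(lvl) = 0 + 1 + 2 + 3 = 6.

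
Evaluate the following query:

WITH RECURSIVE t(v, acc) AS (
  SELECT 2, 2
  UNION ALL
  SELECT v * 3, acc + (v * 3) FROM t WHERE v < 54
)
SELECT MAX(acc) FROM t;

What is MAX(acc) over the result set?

Base: v=2, acc=2.
Iteration 1: 2 < 54 holds -> v = 2 * 3 = 6, acc = 2 + 6 = 8.
Iteration 2: 6 < 54 holds -> v = 6 * 3 = 18, acc = 8 + 18 = 26.
Iteration 3: 18 < 54 holds -> v = 18 * 3 = 54, acc = 26 + 54 = 80.
Iteration 4: 54 < 54 fails; recursion stops.
acc values: 2, 8, 26, 80; the maximum is 80.

80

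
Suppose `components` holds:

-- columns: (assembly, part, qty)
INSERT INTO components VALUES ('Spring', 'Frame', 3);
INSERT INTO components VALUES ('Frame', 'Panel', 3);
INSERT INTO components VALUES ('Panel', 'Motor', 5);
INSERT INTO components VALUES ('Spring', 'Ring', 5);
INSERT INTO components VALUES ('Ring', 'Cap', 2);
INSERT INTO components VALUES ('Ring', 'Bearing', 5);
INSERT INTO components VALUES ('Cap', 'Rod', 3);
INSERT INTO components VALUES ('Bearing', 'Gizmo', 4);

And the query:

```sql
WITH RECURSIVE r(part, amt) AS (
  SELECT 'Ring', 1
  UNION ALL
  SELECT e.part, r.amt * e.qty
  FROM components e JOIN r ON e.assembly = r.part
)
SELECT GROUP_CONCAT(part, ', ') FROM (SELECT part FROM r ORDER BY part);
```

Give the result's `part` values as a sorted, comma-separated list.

Base: (Ring, amt=1).
Iteration 1: components of {Ring} -> Bearing = 1*5 = 5, Cap = 1*2 = 2.
Iteration 2: components of {Bearing,Cap} -> Gizmo = 5*4 = 20, Rod = 2*3 = 6.
Iteration 3: no further components; recursion stops.

Bearing, Cap, Gizmo, Ring, Rod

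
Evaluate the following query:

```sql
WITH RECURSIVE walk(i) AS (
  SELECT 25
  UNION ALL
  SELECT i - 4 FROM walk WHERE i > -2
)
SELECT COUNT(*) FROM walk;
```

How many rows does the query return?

Base: i=25.
Iteration 1: 25 > -2 holds -> i = 25 - 4 = 21.
Iteration 2: 21 > -2 holds -> i = 21 - 4 = 17.
Iteration 3: 17 > -2 holds -> i = 17 - 4 = 13.
Iteration 4: 13 > -2 holds -> i = 13 - 4 = 9.
Iteration 5: 9 > -2 holds -> i = 9 - 4 = 5.
Iteration 6: 5 > -2 holds -> i = 5 - 4 = 1.
Iteration 7: 1 > -2 holds -> i = 1 - 4 = -3.
Iteration 8: -3 > -2 fails; recursion stops.
Total rows emitted: 8.

8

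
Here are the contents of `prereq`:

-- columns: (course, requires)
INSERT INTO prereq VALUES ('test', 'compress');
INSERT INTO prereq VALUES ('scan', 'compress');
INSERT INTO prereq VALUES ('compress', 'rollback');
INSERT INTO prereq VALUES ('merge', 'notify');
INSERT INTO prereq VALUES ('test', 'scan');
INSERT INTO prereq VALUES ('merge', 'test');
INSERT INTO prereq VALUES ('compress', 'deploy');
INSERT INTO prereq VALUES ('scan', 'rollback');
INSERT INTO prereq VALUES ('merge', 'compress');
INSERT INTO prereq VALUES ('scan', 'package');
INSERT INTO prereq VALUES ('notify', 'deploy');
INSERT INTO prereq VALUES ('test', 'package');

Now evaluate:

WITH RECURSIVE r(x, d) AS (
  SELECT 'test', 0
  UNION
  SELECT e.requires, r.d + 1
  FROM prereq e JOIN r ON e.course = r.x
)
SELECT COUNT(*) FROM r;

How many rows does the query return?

10

Base: (test, d=0).
Iteration 1: edges from {test} -> (compress, d=1), (package, d=1), (scan, d=1).
Iteration 2: edges from {compress,package,scan} -> (compress, d=2), (deploy, d=2), (package, d=2), (rollback, d=2). [UNION drops 1 duplicate row(s)]
Iteration 3: edges from {compress,deploy,package,rollback} -> (deploy, d=3), (rollback, d=3).
Iteration 4: no outgoing edges from {deploy,rollback}; recursion stops.
Total rows emitted: 10.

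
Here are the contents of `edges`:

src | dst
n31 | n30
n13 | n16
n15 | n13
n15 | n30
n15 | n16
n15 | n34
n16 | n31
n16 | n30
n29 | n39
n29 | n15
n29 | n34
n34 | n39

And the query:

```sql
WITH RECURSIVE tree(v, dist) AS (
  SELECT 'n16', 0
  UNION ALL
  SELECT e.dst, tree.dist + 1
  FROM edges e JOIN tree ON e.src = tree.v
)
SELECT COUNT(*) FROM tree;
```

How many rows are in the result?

Base: (n16, dist=0).
Iteration 1: edges from {n16} -> (n30, dist=1), (n31, dist=1).
Iteration 2: edges from {n30,n31} -> (n30, dist=2).
Iteration 3: no outgoing edges from {n30}; recursion stops.
Total rows emitted: 4.

4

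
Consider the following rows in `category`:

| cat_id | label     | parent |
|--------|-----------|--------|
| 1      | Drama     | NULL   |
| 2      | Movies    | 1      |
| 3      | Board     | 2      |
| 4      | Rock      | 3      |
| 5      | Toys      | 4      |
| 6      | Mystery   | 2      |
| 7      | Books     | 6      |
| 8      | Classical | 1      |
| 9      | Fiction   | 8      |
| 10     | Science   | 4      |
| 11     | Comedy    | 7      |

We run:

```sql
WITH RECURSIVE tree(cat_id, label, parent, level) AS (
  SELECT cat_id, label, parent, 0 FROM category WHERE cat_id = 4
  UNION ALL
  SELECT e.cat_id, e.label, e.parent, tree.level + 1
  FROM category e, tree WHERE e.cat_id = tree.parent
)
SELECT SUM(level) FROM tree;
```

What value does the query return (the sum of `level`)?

6

Base: cat_id=4 (Rock), parent=3, level 0.
Iteration 1: join on cat_id=3 -> Board (id 3, parent=2, level 1).
Iteration 2: join on cat_id=2 -> Movies (id 2, parent=1, level 2).
Iteration 3: join on cat_id=1 -> Drama (id 1, parent=NULL, level 3).
Iteration 4: parent is NULL; no match; recursion stops.
SUM(level) = 0 + 1 + 2 + 3 = 6.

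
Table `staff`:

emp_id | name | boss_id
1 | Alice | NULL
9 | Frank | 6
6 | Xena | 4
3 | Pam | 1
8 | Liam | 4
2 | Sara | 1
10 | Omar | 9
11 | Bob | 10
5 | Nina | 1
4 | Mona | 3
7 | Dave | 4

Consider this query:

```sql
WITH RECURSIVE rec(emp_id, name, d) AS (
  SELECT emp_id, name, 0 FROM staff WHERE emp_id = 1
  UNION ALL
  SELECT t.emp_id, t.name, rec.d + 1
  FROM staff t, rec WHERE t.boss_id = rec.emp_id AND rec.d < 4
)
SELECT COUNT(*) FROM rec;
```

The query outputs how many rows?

Base: emp_id=1 (Alice) at d 0.
Iteration 1: rows with boss_id in {1} -> Sara (id 2, d 1), Pam (id 3, d 1), Nina (id 5, d 1).
Iteration 2: rows with boss_id in {2,3,5} -> Mona (id 4, d 2).
Iteration 3: rows with boss_id in {4} -> Xena (id 6, d 3), Dave (id 7, d 3), Liam (id 8, d 3).
Iteration 4: rows with boss_id in {6,7,8} -> Frank (id 9, d 4).
Iteration 5: d < 4 fails for all current rows; recursion stops.
Total rows emitted: 9.

9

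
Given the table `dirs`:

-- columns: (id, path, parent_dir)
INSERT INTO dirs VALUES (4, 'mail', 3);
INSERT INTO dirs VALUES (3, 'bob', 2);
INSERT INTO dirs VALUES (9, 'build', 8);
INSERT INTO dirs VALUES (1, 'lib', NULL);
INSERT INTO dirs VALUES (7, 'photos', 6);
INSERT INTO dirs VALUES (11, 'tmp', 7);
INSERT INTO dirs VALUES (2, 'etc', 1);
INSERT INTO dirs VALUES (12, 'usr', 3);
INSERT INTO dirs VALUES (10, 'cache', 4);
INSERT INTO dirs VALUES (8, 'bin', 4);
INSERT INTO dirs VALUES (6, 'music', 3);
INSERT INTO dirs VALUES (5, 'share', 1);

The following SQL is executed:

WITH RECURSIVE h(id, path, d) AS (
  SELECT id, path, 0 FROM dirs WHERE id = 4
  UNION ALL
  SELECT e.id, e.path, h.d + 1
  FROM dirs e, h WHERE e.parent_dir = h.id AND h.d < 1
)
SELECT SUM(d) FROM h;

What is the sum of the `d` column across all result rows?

Base: id=4 (mail) at d 0.
Iteration 1: rows with parent_dir in {4} -> bin (id 8, d 1), cache (id 10, d 1).
Iteration 2: d < 1 fails for all current rows; recursion stops.
SUM(d) = 0 + 1 + 1 = 2.

2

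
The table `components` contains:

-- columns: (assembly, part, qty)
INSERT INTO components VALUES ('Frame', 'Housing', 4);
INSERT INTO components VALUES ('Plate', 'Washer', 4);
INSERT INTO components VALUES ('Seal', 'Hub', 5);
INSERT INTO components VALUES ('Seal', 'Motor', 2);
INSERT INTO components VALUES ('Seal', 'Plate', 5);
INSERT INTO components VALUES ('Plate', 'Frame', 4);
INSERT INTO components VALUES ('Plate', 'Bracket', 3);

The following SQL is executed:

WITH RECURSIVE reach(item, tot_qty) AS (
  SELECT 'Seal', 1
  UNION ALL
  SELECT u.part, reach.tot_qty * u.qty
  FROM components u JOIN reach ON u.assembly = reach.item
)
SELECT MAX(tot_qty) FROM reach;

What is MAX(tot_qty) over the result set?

Base: (Seal, tot_qty=1).
Iteration 1: components of {Seal} -> Hub = 1*5 = 5, Motor = 1*2 = 2, Plate = 1*5 = 5.
Iteration 2: components of {Hub,Motor,Plate} -> Bracket = 5*3 = 15, Frame = 5*4 = 20, Washer = 5*4 = 20.
Iteration 3: components of {Bracket,Frame,Washer} -> Housing = 20*4 = 80.
Iteration 4: no further components; recursion stops.
tot_qty values: 1, 2, 5, 5, 20, 15, 20, 80; the maximum is 80.

80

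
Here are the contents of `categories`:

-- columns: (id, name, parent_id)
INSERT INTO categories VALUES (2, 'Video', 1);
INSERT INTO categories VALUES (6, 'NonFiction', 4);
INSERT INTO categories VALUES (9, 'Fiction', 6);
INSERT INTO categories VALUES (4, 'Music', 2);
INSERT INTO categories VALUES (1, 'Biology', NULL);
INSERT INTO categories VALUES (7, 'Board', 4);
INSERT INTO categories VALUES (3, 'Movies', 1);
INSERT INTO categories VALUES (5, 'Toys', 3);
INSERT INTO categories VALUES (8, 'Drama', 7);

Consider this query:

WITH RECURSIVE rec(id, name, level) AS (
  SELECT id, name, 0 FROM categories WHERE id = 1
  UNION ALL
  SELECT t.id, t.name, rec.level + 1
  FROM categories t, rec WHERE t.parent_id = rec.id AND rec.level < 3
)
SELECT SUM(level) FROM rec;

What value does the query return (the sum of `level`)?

12

Base: id=1 (Biology) at level 0.
Iteration 1: rows with parent_id in {1} -> Video (id 2, level 1), Movies (id 3, level 1).
Iteration 2: rows with parent_id in {2,3} -> Music (id 4, level 2), Toys (id 5, level 2).
Iteration 3: rows with parent_id in {4,5} -> NonFiction (id 6, level 3), Board (id 7, level 3).
Iteration 4: level < 3 fails for all current rows; recursion stops.
SUM(level) = 0 + 1 + 1 + 2 + 2 + 3 + 3 = 12.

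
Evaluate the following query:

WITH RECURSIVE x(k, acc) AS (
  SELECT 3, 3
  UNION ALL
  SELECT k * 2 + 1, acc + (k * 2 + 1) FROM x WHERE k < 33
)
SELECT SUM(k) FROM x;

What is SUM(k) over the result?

119

Base: k=3, acc=3.
Iteration 1: 3 < 33 holds -> k = 3 * 2 + 1 = 7, acc = 3 + 7 = 10.
Iteration 2: 7 < 33 holds -> k = 7 * 2 + 1 = 15, acc = 10 + 15 = 25.
Iteration 3: 15 < 33 holds -> k = 15 * 2 + 1 = 31, acc = 25 + 31 = 56.
Iteration 4: 31 < 33 holds -> k = 31 * 2 + 1 = 63, acc = 56 + 63 = 119.
Iteration 5: 63 < 33 fails; recursion stops.
SUM(k) = 3 + 7 + 15 + 31 + 63 = 119.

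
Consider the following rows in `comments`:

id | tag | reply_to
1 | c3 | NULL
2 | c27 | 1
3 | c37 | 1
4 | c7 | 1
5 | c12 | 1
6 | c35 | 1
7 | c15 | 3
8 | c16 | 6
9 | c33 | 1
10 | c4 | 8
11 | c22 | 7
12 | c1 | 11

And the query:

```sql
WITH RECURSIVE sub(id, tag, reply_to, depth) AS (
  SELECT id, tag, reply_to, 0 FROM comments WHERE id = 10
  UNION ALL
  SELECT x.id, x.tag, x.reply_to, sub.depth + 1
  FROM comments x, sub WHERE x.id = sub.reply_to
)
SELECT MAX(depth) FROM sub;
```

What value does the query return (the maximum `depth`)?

Base: id=10 (c4), reply_to=8, depth 0.
Iteration 1: join on id=8 -> c16 (id 8, reply_to=6, depth 1).
Iteration 2: join on id=6 -> c35 (id 6, reply_to=1, depth 2).
Iteration 3: join on id=1 -> c3 (id 1, reply_to=NULL, depth 3).
Iteration 4: reply_to is NULL; no match; recursion stops.
depth values: 0, 1, 2, 3; the maximum is 3.

3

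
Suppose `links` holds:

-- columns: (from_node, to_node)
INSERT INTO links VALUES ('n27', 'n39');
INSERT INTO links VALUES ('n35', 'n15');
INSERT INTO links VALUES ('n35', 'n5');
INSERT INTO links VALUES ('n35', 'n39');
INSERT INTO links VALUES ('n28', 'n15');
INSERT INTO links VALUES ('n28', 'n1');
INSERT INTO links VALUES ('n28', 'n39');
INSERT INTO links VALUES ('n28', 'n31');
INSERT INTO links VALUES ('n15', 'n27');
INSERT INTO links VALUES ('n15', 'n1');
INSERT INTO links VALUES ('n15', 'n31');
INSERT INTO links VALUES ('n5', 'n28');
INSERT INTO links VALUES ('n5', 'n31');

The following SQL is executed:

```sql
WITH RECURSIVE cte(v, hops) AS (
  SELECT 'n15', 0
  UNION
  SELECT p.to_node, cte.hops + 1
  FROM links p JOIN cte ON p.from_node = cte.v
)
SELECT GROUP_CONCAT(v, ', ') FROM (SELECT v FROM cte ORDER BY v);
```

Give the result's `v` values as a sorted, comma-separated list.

Base: (n15, hops=0).
Iteration 1: edges from {n15} -> (n1, hops=1), (n27, hops=1), (n31, hops=1).
Iteration 2: edges from {n1,n27,n31} -> (n39, hops=2).
Iteration 3: no outgoing edges from {n39}; recursion stops.

n1, n15, n27, n31, n39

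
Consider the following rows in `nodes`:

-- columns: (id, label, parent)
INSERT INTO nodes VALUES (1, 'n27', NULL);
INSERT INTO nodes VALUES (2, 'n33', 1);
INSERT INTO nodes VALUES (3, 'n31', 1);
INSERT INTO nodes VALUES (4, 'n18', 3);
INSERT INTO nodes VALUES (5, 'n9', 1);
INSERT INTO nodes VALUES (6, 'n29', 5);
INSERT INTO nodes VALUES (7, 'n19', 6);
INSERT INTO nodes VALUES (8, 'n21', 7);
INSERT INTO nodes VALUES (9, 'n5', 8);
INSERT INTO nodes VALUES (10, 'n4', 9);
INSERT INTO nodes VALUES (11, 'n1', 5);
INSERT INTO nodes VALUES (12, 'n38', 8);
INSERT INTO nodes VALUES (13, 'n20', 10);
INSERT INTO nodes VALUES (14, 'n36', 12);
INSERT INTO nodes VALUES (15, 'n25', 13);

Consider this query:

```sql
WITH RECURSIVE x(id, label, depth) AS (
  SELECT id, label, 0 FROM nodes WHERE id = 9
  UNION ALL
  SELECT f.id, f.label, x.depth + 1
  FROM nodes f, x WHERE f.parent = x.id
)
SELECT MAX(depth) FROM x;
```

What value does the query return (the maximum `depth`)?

Base: id=9 (n5) at depth 0.
Iteration 1: rows with parent in {9} -> n4 (id 10, depth 1).
Iteration 2: rows with parent in {10} -> n20 (id 13, depth 2).
Iteration 3: rows with parent in {13} -> n25 (id 15, depth 3).
Iteration 4: no rows with parent in {15}; recursion stops.
depth values: 0, 1, 2, 3; the maximum is 3.

3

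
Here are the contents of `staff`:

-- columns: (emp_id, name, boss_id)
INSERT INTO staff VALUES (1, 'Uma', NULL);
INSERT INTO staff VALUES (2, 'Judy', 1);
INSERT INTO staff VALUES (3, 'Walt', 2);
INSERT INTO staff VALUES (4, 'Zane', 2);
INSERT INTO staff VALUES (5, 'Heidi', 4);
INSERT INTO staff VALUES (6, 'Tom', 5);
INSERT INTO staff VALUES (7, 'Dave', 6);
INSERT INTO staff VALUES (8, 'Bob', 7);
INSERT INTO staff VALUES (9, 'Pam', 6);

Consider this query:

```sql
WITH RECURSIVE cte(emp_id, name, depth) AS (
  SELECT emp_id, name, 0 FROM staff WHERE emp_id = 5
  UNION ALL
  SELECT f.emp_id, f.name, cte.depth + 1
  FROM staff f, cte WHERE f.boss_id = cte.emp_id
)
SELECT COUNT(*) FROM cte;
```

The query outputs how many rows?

5

Base: emp_id=5 (Heidi) at depth 0.
Iteration 1: rows with boss_id in {5} -> Tom (id 6, depth 1).
Iteration 2: rows with boss_id in {6} -> Dave (id 7, depth 2), Pam (id 9, depth 2).
Iteration 3: rows with boss_id in {7,9} -> Bob (id 8, depth 3).
Iteration 4: no rows with boss_id in {8}; recursion stops.
Total rows emitted: 5.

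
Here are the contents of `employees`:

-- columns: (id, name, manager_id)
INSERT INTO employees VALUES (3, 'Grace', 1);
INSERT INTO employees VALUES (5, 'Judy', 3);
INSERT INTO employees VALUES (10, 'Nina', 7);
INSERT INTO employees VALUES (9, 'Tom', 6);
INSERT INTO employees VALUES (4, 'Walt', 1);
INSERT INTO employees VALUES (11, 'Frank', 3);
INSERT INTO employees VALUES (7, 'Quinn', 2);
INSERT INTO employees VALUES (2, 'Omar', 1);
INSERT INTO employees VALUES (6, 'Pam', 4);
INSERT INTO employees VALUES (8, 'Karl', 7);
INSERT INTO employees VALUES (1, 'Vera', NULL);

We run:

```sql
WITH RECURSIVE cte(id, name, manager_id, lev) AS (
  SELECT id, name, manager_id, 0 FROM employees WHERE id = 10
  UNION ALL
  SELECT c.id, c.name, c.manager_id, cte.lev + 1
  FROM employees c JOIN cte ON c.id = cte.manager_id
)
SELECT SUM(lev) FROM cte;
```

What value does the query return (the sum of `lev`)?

Base: id=10 (Nina), manager_id=7, lev 0.
Iteration 1: join on id=7 -> Quinn (id 7, manager_id=2, lev 1).
Iteration 2: join on id=2 -> Omar (id 2, manager_id=1, lev 2).
Iteration 3: join on id=1 -> Vera (id 1, manager_id=NULL, lev 3).
Iteration 4: manager_id is NULL; no match; recursion stops.
SUM(lev) = 0 + 1 + 2 + 3 = 6.

6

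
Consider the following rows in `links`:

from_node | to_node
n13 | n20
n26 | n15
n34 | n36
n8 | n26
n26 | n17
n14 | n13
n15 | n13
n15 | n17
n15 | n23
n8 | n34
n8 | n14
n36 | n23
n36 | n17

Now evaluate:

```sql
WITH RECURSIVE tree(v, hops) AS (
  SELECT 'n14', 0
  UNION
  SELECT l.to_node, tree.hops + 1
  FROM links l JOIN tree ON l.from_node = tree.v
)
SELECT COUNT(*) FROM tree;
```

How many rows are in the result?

Base: (n14, hops=0).
Iteration 1: edges from {n14} -> (n13, hops=1).
Iteration 2: edges from {n13} -> (n20, hops=2).
Iteration 3: no outgoing edges from {n20}; recursion stops.
Total rows emitted: 3.

3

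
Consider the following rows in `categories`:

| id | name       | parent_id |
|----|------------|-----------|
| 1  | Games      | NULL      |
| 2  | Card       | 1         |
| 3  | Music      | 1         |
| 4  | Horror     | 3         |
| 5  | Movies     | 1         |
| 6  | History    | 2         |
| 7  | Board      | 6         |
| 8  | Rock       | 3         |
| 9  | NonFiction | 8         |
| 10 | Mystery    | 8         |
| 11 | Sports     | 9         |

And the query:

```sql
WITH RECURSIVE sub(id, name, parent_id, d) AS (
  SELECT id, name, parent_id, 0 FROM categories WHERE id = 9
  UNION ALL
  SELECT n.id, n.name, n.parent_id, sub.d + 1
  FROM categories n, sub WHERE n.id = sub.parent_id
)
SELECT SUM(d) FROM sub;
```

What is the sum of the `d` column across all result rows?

Base: id=9 (NonFiction), parent_id=8, d 0.
Iteration 1: join on id=8 -> Rock (id 8, parent_id=3, d 1).
Iteration 2: join on id=3 -> Music (id 3, parent_id=1, d 2).
Iteration 3: join on id=1 -> Games (id 1, parent_id=NULL, d 3).
Iteration 4: parent_id is NULL; no match; recursion stops.
SUM(d) = 0 + 1 + 2 + 3 = 6.

6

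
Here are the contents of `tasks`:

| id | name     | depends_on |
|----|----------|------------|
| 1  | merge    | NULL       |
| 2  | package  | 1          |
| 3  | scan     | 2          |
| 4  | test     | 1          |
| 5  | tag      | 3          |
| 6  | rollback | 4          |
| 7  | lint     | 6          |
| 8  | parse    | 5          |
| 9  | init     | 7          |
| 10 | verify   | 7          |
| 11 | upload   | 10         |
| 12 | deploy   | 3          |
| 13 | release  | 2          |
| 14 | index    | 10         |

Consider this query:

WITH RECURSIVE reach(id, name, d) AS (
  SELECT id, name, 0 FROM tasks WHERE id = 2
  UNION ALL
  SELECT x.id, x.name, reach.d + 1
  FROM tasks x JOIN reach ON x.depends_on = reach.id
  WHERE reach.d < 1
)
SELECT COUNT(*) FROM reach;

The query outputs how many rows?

Base: id=2 (package) at d 0.
Iteration 1: rows with depends_on in {2} -> scan (id 3, d 1), release (id 13, d 1).
Iteration 2: d < 1 fails for all current rows; recursion stops.
Total rows emitted: 3.

3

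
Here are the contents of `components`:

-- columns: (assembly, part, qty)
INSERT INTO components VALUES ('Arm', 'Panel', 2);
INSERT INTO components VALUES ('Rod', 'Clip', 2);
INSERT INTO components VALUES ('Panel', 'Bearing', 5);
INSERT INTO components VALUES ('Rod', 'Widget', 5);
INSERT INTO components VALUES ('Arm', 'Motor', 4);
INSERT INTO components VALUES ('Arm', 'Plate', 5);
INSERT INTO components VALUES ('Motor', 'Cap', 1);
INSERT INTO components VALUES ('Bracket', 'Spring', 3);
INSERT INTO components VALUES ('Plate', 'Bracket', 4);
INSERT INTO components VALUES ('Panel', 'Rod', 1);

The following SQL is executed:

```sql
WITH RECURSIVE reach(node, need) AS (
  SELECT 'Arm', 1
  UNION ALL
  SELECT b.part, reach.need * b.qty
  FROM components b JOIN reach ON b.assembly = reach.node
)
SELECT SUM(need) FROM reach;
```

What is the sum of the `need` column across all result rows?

122

Base: (Arm, need=1).
Iteration 1: components of {Arm} -> Motor = 1*4 = 4, Panel = 1*2 = 2, Plate = 1*5 = 5.
Iteration 2: components of {Motor,Panel,Plate} -> Bearing = 2*5 = 10, Bracket = 5*4 = 20, Cap = 4*1 = 4, Rod = 2*1 = 2.
Iteration 3: components of {Bearing,Bracket,Cap,Rod} -> Clip = 2*2 = 4, Spring = 20*3 = 60, Widget = 2*5 = 10.
Iteration 4: no further components; recursion stops.
SUM(need) = 1 + 2 + 5 + 4 + 2 + 10 + 20 + 4 + 10 + 4 + 60 = 122.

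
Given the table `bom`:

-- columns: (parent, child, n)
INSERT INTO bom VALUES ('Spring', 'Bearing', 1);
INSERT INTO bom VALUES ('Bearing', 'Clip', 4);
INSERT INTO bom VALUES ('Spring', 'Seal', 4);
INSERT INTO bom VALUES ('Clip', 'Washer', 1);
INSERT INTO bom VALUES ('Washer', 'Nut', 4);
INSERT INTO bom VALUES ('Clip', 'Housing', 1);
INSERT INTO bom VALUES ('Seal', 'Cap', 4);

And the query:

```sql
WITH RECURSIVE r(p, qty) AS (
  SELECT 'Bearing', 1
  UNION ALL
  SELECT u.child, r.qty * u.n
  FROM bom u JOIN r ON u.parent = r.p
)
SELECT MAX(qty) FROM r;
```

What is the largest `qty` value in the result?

16

Base: (Bearing, qty=1).
Iteration 1: components of {Bearing} -> Clip = 1*4 = 4.
Iteration 2: components of {Clip} -> Housing = 4*1 = 4, Washer = 4*1 = 4.
Iteration 3: components of {Housing,Washer} -> Nut = 4*4 = 16.
Iteration 4: no further components; recursion stops.
qty values: 1, 4, 4, 4, 16; the maximum is 16.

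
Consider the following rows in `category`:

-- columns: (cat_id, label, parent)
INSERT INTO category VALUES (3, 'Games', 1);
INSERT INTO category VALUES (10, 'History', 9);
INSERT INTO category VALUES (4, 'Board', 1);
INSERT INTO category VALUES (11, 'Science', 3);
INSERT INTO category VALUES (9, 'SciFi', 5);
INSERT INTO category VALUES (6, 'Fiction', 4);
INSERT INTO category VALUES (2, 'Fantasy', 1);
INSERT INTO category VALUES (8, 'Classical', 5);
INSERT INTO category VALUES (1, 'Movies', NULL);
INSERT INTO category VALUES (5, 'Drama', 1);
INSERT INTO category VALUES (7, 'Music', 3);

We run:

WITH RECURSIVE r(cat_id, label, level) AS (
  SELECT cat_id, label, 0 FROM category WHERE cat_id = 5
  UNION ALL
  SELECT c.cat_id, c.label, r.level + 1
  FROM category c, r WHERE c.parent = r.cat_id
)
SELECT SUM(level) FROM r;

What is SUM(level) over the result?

4

Base: cat_id=5 (Drama) at level 0.
Iteration 1: rows with parent in {5} -> Classical (id 8, level 1), SciFi (id 9, level 1).
Iteration 2: rows with parent in {8,9} -> History (id 10, level 2).
Iteration 3: no rows with parent in {10}; recursion stops.
SUM(level) = 0 + 1 + 1 + 2 = 4.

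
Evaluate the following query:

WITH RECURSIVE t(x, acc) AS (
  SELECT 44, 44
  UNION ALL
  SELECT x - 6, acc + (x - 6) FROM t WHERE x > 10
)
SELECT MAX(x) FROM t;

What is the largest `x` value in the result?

Base: x=44, acc=44.
Iteration 1: 44 > 10 holds -> x = 44 - 6 = 38, acc = 44 + 38 = 82.
Iteration 2: 38 > 10 holds -> x = 38 - 6 = 32, acc = 82 + 32 = 114.
Iteration 3: 32 > 10 holds -> x = 32 - 6 = 26, acc = 114 + 26 = 140.
Iteration 4: 26 > 10 holds -> x = 26 - 6 = 20, acc = 140 + 20 = 160.
Iteration 5: 20 > 10 holds -> x = 20 - 6 = 14, acc = 160 + 14 = 174.
Iteration 6: 14 > 10 holds -> x = 14 - 6 = 8, acc = 174 + 8 = 182.
Iteration 7: 8 > 10 fails; recursion stops.
x values: 44, 38, 32, 26, 20, 14, 8; the maximum is 44.

44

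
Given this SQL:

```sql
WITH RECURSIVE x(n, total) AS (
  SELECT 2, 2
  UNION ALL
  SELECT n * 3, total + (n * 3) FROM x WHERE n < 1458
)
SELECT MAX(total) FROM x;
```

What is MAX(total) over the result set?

2186

Base: n=2, total=2.
Iteration 1: 2 < 1458 holds -> n = 2 * 3 = 6, total = 2 + 6 = 8.
Iteration 2: 6 < 1458 holds -> n = 6 * 3 = 18, total = 8 + 18 = 26.
Iteration 3: 18 < 1458 holds -> n = 18 * 3 = 54, total = 26 + 54 = 80.
Iteration 4: 54 < 1458 holds -> n = 54 * 3 = 162, total = 80 + 162 = 242.
Iteration 5: 162 < 1458 holds -> n = 162 * 3 = 486, total = 242 + 486 = 728.
Iteration 6: 486 < 1458 holds -> n = 486 * 3 = 1458, total = 728 + 1458 = 2186.
Iteration 7: 1458 < 1458 fails; recursion stops.
total values: 2, 8, 26, 80, 242, 728, 2186; the maximum is 2186.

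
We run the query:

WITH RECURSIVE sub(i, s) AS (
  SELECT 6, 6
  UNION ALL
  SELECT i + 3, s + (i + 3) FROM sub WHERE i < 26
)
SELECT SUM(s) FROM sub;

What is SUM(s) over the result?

468

Base: i=6, s=6.
Iteration 1: 6 < 26 holds -> i = 6 + 3 = 9, s = 6 + 9 = 15.
Iteration 2: 9 < 26 holds -> i = 9 + 3 = 12, s = 15 + 12 = 27.
Iteration 3: 12 < 26 holds -> i = 12 + 3 = 15, s = 27 + 15 = 42.
Iteration 4: 15 < 26 holds -> i = 15 + 3 = 18, s = 42 + 18 = 60.
Iteration 5: 18 < 26 holds -> i = 18 + 3 = 21, s = 60 + 21 = 81.
Iteration 6: 21 < 26 holds -> i = 21 + 3 = 24, s = 81 + 24 = 105.
Iteration 7: 24 < 26 holds -> i = 24 + 3 = 27, s = 105 + 27 = 132.
Iteration 8: 27 < 26 fails; recursion stops.
SUM(s) = 6 + 15 + 27 + 42 + 60 + 81 + 105 + 132 = 468.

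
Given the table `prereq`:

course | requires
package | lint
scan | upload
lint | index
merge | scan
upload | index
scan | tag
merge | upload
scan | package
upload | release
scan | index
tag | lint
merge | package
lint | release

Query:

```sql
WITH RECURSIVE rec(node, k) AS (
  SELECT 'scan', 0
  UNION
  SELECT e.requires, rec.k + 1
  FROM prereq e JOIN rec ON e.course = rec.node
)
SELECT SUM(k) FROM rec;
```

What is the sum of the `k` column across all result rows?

Base: (scan, k=0).
Iteration 1: edges from {scan} -> (index, k=1), (package, k=1), (tag, k=1), (upload, k=1).
Iteration 2: edges from {index,package,tag,upload} -> (index, k=2), (lint, k=2), (release, k=2). [UNION drops 1 duplicate row(s)]
Iteration 3: edges from {index,lint,release} -> (index, k=3), (release, k=3).
Iteration 4: no outgoing edges from {index,release}; recursion stops.
SUM(k) = 0 + 1 + 1 + 1 + 1 + 2 + 2 + 2 + 3 + 3 = 16.

16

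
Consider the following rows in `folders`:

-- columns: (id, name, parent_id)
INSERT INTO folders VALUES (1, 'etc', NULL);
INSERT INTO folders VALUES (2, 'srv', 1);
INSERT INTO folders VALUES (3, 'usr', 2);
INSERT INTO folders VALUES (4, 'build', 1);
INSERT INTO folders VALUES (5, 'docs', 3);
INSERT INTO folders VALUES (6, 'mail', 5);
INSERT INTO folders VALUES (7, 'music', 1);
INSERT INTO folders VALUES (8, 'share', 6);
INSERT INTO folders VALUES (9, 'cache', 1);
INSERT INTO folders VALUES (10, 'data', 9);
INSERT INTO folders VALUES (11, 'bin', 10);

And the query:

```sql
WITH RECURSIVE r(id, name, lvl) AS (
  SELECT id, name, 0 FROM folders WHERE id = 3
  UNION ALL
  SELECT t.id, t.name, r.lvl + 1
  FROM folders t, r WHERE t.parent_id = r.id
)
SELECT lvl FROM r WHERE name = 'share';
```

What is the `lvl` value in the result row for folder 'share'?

3

Base: id=3 (usr) at lvl 0.
Iteration 1: rows with parent_id in {3} -> docs (id 5, lvl 1).
Iteration 2: rows with parent_id in {5} -> mail (id 6, lvl 2).
Iteration 3: rows with parent_id in {6} -> share (id 8, lvl 3).
Iteration 4: no rows with parent_id in {8}; recursion stops.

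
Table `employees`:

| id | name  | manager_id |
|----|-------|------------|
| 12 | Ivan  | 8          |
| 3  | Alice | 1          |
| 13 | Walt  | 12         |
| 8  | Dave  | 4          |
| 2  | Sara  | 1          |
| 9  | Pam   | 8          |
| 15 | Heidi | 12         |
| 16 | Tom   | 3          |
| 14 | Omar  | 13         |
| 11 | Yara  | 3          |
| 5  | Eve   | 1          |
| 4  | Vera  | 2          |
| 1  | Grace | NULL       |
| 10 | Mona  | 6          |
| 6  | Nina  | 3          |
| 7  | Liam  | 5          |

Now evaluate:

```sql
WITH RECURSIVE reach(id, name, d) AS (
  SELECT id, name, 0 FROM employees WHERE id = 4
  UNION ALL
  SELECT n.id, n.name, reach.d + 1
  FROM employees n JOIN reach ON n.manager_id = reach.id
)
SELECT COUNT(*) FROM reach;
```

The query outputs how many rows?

Base: id=4 (Vera) at d 0.
Iteration 1: rows with manager_id in {4} -> Dave (id 8, d 1).
Iteration 2: rows with manager_id in {8} -> Pam (id 9, d 2), Ivan (id 12, d 2).
Iteration 3: rows with manager_id in {9,12} -> Walt (id 13, d 3), Heidi (id 15, d 3).
Iteration 4: rows with manager_id in {13,15} -> Omar (id 14, d 4).
Iteration 5: no rows with manager_id in {14}; recursion stops.
Total rows emitted: 7.

7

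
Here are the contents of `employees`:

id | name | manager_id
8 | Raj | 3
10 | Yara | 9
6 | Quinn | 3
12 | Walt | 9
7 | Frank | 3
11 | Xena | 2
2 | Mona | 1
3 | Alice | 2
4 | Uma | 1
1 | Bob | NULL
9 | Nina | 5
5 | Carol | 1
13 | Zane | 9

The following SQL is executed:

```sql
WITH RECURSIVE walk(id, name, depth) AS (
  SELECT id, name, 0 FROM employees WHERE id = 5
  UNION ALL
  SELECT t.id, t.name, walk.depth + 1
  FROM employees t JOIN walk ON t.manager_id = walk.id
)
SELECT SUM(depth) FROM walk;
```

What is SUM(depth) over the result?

Base: id=5 (Carol) at depth 0.
Iteration 1: rows with manager_id in {5} -> Nina (id 9, depth 1).
Iteration 2: rows with manager_id in {9} -> Yara (id 10, depth 2), Walt (id 12, depth 2), Zane (id 13, depth 2).
Iteration 3: no rows with manager_id in {10,12,13}; recursion stops.
SUM(depth) = 0 + 1 + 2 + 2 + 2 = 7.

7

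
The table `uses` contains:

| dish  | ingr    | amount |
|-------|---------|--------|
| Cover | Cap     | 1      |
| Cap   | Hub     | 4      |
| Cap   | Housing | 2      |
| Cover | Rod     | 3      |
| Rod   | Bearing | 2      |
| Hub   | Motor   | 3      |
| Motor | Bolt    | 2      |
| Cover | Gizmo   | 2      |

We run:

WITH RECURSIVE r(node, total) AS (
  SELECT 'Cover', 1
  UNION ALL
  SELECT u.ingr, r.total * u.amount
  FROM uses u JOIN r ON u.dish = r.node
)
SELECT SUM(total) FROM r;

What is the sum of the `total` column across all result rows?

Base: (Cover, total=1).
Iteration 1: components of {Cover} -> Cap = 1*1 = 1, Gizmo = 1*2 = 2, Rod = 1*3 = 3.
Iteration 2: components of {Cap,Gizmo,Rod} -> Bearing = 3*2 = 6, Housing = 1*2 = 2, Hub = 1*4 = 4.
Iteration 3: components of {Bearing,Housing,Hub} -> Motor = 4*3 = 12.
Iteration 4: components of {Motor} -> Bolt = 12*2 = 24.
Iteration 5: no further components; recursion stops.
SUM(total) = 1 + 1 + 3 + 2 + 4 + 2 + 6 + 12 + 24 = 55.

55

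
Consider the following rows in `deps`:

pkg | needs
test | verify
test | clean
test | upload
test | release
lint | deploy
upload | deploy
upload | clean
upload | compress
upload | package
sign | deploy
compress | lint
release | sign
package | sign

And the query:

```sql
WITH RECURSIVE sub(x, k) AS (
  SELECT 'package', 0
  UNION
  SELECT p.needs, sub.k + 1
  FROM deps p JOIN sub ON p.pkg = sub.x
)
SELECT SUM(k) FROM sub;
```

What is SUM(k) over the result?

Base: (package, k=0).
Iteration 1: edges from {package} -> (sign, k=1).
Iteration 2: edges from {sign} -> (deploy, k=2).
Iteration 3: no outgoing edges from {deploy}; recursion stops.
SUM(k) = 0 + 1 + 2 = 3.

3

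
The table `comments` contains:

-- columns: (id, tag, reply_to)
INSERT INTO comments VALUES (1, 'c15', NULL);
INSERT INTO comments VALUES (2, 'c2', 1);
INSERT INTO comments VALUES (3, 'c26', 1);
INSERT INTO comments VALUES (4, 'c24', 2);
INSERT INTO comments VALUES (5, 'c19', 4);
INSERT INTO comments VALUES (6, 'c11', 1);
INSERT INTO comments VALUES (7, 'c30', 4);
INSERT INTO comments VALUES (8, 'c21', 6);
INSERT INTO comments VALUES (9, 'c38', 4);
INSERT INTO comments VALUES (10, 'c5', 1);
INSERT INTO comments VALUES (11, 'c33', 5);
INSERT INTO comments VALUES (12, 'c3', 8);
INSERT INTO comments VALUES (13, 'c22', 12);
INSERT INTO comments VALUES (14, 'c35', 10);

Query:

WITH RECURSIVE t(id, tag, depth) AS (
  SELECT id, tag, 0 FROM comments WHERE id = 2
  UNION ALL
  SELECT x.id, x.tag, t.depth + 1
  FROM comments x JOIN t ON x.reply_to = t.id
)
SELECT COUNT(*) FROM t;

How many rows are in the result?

Base: id=2 (c2) at depth 0.
Iteration 1: rows with reply_to in {2} -> c24 (id 4, depth 1).
Iteration 2: rows with reply_to in {4} -> c19 (id 5, depth 2), c30 (id 7, depth 2), c38 (id 9, depth 2).
Iteration 3: rows with reply_to in {5,7,9} -> c33 (id 11, depth 3).
Iteration 4: no rows with reply_to in {11}; recursion stops.
Total rows emitted: 6.

6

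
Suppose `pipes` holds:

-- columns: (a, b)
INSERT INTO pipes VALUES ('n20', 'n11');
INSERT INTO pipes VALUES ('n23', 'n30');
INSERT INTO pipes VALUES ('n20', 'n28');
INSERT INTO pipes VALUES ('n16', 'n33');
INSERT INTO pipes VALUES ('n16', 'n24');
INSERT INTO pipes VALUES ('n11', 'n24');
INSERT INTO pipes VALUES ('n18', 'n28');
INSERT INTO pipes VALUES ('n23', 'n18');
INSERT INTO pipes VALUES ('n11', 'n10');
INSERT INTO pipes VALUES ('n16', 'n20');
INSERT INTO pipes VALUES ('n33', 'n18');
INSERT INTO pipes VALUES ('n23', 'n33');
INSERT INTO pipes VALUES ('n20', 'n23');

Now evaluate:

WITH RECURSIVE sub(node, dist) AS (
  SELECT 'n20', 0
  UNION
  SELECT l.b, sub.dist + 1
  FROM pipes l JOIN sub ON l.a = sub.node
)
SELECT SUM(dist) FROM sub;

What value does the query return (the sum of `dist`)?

23

Base: (n20, dist=0).
Iteration 1: edges from {n20} -> (n11, dist=1), (n23, dist=1), (n28, dist=1).
Iteration 2: edges from {n11,n23,n28} -> (n10, dist=2), (n18, dist=2), (n24, dist=2), (n30, dist=2), (n33, dist=2).
Iteration 3: edges from {n10,n18,n24,n30,n33} -> (n18, dist=3), (n28, dist=3).
Iteration 4: edges from {n18,n28} -> (n28, dist=4).
Iteration 5: no outgoing edges from {n28}; recursion stops.
SUM(dist) = 0 + 1 + 1 + 1 + 2 + 2 + 2 + 2 + 2 + 3 + 3 + 4 = 23.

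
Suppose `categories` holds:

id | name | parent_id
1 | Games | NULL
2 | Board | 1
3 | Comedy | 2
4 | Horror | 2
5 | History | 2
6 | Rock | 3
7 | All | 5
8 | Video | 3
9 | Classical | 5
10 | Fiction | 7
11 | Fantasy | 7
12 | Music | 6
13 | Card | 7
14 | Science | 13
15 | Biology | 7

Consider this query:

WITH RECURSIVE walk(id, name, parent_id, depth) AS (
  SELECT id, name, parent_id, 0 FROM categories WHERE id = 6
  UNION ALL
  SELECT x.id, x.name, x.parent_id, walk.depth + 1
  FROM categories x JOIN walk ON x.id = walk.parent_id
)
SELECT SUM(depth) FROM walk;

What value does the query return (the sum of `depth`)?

Base: id=6 (Rock), parent_id=3, depth 0.
Iteration 1: join on id=3 -> Comedy (id 3, parent_id=2, depth 1).
Iteration 2: join on id=2 -> Board (id 2, parent_id=1, depth 2).
Iteration 3: join on id=1 -> Games (id 1, parent_id=NULL, depth 3).
Iteration 4: parent_id is NULL; no match; recursion stops.
SUM(depth) = 0 + 1 + 2 + 3 = 6.

6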